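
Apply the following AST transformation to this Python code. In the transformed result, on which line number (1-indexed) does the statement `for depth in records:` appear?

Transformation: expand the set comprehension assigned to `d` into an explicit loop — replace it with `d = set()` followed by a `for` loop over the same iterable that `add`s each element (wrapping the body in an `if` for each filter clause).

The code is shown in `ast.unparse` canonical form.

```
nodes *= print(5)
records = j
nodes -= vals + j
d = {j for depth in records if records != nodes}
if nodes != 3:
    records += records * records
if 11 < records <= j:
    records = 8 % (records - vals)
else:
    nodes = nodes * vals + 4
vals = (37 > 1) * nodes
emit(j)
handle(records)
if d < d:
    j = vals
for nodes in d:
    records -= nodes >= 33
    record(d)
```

5

Transformed code:
nodes *= print(5)
records = j
nodes -= vals + j
d = set()
for depth in records:
    if records != nodes:
        d.add(j)
if nodes != 3:
    records += records * records
if 11 < records <= j:
    records = 8 % (records - vals)
else:
    nodes = nodes * vals + 4
vals = (37 > 1) * nodes
emit(j)
handle(records)
if d < d:
    j = vals
for nodes in d:
    records -= nodes >= 33
    record(d)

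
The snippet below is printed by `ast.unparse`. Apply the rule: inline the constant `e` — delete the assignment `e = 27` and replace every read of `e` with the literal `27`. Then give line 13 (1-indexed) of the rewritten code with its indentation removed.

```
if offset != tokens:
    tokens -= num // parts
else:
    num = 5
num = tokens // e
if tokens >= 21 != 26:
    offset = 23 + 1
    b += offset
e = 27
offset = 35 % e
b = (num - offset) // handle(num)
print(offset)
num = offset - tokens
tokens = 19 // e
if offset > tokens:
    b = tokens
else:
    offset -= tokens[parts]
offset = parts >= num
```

Transformed code:
if offset != tokens:
    tokens -= num // parts
else:
    num = 5
num = tokens // 27
if tokens >= 21 != 26:
    offset = 23 + 1
    b += offset
offset = 35 % 27
b = (num - offset) // handle(num)
print(offset)
num = offset - tokens
tokens = 19 // 27
if offset > tokens:
    b = tokens
else:
    offset -= tokens[parts]
offset = parts >= num

tokens = 19 // 27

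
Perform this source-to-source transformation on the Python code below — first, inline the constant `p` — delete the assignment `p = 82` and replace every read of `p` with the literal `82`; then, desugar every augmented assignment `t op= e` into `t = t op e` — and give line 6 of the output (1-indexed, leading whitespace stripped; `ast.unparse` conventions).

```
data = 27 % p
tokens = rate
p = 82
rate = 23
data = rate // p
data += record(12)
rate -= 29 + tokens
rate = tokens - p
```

Transformed code:
data = 27 % 82
tokens = rate
rate = 23
data = rate // 82
data = data + record(12)
rate = rate - (29 + tokens)
rate = tokens - 82

rate = rate - (29 + tokens)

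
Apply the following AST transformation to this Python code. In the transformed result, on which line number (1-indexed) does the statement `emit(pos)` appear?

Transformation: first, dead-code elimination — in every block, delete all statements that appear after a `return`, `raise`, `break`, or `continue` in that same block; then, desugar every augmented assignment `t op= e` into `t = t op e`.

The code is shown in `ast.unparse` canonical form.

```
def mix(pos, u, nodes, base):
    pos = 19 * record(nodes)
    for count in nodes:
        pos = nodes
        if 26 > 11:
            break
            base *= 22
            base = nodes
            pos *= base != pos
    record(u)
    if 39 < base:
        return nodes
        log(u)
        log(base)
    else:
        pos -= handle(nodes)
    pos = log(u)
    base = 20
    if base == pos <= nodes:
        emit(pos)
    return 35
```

15

Transformed code:
def mix(pos, u, nodes, base):
    pos = 19 * record(nodes)
    for count in nodes:
        pos = nodes
        if 26 > 11:
            break
    record(u)
    if 39 < base:
        return nodes
    else:
        pos = pos - handle(nodes)
    pos = log(u)
    base = 20
    if base == pos <= nodes:
        emit(pos)
    return 35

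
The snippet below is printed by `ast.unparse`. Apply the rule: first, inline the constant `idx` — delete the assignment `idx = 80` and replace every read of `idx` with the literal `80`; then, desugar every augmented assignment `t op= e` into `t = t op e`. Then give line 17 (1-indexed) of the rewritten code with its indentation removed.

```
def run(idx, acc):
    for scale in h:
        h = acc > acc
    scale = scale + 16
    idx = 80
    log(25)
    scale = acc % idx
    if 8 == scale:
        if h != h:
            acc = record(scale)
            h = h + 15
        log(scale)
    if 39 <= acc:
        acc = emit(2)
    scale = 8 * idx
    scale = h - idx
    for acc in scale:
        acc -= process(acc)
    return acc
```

acc = acc - process(acc)

Transformed code:
def run(idx, acc):
    for scale in h:
        h = acc > acc
    scale = scale + 16
    log(25)
    scale = acc % 80
    if 8 == scale:
        if h != h:
            acc = record(scale)
            h = h + 15
        log(scale)
    if 39 <= acc:
        acc = emit(2)
    scale = 8 * 80
    scale = h - 80
    for acc in scale:
        acc = acc - process(acc)
    return acc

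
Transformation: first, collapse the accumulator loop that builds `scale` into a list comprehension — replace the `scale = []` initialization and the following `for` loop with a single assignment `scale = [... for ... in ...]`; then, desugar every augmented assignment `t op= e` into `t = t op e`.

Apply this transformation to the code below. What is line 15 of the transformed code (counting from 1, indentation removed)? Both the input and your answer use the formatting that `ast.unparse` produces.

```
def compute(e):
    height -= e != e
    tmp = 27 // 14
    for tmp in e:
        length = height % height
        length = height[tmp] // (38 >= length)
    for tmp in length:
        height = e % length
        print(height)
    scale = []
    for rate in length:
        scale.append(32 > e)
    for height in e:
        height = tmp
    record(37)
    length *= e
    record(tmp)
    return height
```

record(tmp)

Transformed code:
def compute(e):
    height = height - (e != e)
    tmp = 27 // 14
    for tmp in e:
        length = height % height
        length = height[tmp] // (38 >= length)
    for tmp in length:
        height = e % length
        print(height)
    scale = [32 > e for rate in length]
    for height in e:
        height = tmp
    record(37)
    length = length * e
    record(tmp)
    return height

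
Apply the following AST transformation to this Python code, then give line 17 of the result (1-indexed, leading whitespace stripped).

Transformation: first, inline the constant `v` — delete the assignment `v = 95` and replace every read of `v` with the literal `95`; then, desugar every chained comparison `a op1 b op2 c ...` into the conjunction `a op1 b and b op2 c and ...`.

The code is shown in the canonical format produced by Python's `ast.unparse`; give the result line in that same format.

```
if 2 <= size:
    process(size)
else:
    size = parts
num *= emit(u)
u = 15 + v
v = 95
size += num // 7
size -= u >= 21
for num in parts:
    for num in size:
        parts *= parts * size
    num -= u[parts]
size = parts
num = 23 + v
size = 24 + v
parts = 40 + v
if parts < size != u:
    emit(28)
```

Transformed code:
if 2 <= size:
    process(size)
else:
    size = parts
num *= emit(u)
u = 15 + 95
size += num // 7
size -= u >= 21
for num in parts:
    for num in size:
        parts *= parts * size
    num -= u[parts]
size = parts
num = 23 + 95
size = 24 + 95
parts = 40 + 95
if parts < size and size != u:
    emit(28)

if parts < size and size != u:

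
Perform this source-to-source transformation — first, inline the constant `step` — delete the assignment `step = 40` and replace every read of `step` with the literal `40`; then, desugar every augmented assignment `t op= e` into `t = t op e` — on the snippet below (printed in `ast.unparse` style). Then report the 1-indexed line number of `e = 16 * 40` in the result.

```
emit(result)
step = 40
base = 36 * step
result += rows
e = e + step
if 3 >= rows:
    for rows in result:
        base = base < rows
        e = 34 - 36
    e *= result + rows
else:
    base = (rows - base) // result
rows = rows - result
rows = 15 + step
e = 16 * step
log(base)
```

14

Transformed code:
emit(result)
base = 36 * 40
result = result + rows
e = e + 40
if 3 >= rows:
    for rows in result:
        base = base < rows
        e = 34 - 36
    e = e * (result + rows)
else:
    base = (rows - base) // result
rows = rows - result
rows = 15 + 40
e = 16 * 40
log(base)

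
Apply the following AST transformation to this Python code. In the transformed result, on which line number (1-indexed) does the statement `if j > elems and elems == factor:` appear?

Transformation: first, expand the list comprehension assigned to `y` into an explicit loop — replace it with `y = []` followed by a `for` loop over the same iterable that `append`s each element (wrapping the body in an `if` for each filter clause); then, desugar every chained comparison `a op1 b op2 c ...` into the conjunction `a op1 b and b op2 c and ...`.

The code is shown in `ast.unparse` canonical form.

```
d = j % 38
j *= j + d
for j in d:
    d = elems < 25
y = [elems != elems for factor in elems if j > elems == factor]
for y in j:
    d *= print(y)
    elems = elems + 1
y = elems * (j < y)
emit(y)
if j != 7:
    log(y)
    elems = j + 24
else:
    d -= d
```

7

Transformed code:
d = j % 38
j *= j + d
for j in d:
    d = elems < 25
y = []
for factor in elems:
    if j > elems and elems == factor:
        y.append(elems != elems)
for y in j:
    d *= print(y)
    elems = elems + 1
y = elems * (j < y)
emit(y)
if j != 7:
    log(y)
    elems = j + 24
else:
    d -= d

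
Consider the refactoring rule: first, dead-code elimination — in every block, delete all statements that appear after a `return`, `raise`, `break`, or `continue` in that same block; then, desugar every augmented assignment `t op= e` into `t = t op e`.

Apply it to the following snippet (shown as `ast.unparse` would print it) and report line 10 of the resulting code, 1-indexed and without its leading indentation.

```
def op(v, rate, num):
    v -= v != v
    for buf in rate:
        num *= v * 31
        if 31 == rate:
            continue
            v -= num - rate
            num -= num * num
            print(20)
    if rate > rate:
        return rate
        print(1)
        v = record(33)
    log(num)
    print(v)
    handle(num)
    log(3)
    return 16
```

print(v)

Transformed code:
def op(v, rate, num):
    v = v - (v != v)
    for buf in rate:
        num = num * (v * 31)
        if 31 == rate:
            continue
    if rate > rate:
        return rate
    log(num)
    print(v)
    handle(num)
    log(3)
    return 16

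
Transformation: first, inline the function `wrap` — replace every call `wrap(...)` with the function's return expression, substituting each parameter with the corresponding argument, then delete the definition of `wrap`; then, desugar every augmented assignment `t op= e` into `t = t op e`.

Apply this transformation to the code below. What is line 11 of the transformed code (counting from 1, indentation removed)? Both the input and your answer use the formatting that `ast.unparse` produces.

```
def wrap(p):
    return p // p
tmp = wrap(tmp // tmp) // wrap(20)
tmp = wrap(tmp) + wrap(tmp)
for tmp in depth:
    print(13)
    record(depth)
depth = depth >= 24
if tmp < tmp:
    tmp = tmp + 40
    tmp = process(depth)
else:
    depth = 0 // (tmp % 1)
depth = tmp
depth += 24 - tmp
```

Transformed code:
tmp = tmp // tmp // (tmp // tmp) // (20 // 20)
tmp = tmp // tmp + tmp // tmp
for tmp in depth:
    print(13)
    record(depth)
depth = depth >= 24
if tmp < tmp:
    tmp = tmp + 40
    tmp = process(depth)
else:
    depth = 0 // (tmp % 1)
depth = tmp
depth = depth + (24 - tmp)

depth = 0 // (tmp % 1)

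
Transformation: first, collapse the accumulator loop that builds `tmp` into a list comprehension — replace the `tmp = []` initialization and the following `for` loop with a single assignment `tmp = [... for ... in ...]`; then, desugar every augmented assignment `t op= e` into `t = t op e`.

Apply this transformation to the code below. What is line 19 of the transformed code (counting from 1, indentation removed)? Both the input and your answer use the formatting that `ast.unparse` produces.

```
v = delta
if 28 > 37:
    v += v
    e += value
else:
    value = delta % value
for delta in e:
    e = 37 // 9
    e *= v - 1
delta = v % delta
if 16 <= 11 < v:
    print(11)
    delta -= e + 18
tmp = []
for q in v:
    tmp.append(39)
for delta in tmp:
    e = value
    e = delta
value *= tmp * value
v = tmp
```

v = tmp

Transformed code:
v = delta
if 28 > 37:
    v = v + v
    e = e + value
else:
    value = delta % value
for delta in e:
    e = 37 // 9
    e = e * (v - 1)
delta = v % delta
if 16 <= 11 < v:
    print(11)
    delta = delta - (e + 18)
tmp = [39 for q in v]
for delta in tmp:
    e = value
    e = delta
value = value * (tmp * value)
v = tmp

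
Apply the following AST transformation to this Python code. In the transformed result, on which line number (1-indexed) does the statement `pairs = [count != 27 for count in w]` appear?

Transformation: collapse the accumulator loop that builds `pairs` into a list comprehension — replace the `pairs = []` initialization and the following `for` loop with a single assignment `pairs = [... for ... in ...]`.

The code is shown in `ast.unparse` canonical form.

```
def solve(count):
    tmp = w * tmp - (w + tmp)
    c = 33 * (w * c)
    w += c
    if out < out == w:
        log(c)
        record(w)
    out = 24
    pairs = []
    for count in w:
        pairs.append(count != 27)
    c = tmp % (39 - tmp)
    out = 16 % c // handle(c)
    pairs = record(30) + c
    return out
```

9

Transformed code:
def solve(count):
    tmp = w * tmp - (w + tmp)
    c = 33 * (w * c)
    w += c
    if out < out == w:
        log(c)
        record(w)
    out = 24
    pairs = [count != 27 for count in w]
    c = tmp % (39 - tmp)
    out = 16 % c // handle(c)
    pairs = record(30) + c
    return out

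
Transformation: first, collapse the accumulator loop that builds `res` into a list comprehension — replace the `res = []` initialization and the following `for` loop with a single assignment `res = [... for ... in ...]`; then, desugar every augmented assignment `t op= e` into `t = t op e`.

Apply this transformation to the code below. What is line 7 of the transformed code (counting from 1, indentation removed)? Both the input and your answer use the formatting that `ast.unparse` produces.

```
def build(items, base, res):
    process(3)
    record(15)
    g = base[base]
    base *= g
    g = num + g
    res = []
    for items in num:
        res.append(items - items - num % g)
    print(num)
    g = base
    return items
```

Transformed code:
def build(items, base, res):
    process(3)
    record(15)
    g = base[base]
    base = base * g
    g = num + g
    res = [items - items - num % g for items in num]
    print(num)
    g = base
    return items

res = [items - items - num % g for items in num]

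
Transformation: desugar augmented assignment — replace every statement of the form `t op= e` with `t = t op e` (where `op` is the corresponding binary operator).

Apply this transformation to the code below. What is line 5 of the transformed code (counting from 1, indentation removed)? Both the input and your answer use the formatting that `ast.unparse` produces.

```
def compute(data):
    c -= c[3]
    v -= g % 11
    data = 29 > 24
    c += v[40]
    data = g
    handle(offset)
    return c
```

Transformed code:
def compute(data):
    c = c - c[3]
    v = v - g % 11
    data = 29 > 24
    c = c + v[40]
    data = g
    handle(offset)
    return c

c = c + v[40]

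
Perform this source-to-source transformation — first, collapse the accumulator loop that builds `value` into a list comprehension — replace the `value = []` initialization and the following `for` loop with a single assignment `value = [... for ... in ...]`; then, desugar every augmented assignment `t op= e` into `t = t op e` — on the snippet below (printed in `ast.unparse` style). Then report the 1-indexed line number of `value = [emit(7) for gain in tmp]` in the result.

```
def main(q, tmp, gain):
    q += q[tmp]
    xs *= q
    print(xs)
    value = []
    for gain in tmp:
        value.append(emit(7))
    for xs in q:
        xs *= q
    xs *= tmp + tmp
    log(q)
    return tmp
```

Transformed code:
def main(q, tmp, gain):
    q = q + q[tmp]
    xs = xs * q
    print(xs)
    value = [emit(7) for gain in tmp]
    for xs in q:
        xs = xs * q
    xs = xs * (tmp + tmp)
    log(q)
    return tmp

5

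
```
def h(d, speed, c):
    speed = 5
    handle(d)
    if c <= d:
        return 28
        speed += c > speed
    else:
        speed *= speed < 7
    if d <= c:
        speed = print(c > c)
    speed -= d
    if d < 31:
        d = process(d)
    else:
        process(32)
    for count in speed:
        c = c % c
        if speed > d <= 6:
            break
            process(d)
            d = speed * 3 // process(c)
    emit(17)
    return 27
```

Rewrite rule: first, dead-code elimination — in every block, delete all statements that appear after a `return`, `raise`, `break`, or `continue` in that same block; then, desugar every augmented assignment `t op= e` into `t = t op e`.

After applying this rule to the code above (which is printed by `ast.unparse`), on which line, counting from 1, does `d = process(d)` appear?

Transformed code:
def h(d, speed, c):
    speed = 5
    handle(d)
    if c <= d:
        return 28
    else:
        speed = speed * (speed < 7)
    if d <= c:
        speed = print(c > c)
    speed = speed - d
    if d < 31:
        d = process(d)
    else:
        process(32)
    for count in speed:
        c = c % c
        if speed > d <= 6:
            break
    emit(17)
    return 27

12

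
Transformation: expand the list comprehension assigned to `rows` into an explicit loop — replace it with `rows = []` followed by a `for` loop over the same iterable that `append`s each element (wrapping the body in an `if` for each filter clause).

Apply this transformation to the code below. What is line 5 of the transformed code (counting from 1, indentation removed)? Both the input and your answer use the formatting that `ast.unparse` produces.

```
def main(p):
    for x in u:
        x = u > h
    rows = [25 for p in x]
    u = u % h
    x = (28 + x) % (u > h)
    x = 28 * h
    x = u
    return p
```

Transformed code:
def main(p):
    for x in u:
        x = u > h
    rows = []
    for p in x:
        rows.append(25)
    u = u % h
    x = (28 + x) % (u > h)
    x = 28 * h
    x = u
    return p

for p in x:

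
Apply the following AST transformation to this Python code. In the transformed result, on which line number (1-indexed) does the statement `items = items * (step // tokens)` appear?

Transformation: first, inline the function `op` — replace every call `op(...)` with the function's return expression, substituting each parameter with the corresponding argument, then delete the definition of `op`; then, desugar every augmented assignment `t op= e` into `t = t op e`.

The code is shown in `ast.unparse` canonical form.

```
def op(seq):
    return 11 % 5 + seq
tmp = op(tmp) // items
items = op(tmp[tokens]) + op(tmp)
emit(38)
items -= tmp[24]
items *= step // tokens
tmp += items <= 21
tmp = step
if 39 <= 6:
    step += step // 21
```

5

Transformed code:
tmp = (11 % 5 + tmp) // items
items = 11 % 5 + tmp[tokens] + (11 % 5 + tmp)
emit(38)
items = items - tmp[24]
items = items * (step // tokens)
tmp = tmp + (items <= 21)
tmp = step
if 39 <= 6:
    step = step + step // 21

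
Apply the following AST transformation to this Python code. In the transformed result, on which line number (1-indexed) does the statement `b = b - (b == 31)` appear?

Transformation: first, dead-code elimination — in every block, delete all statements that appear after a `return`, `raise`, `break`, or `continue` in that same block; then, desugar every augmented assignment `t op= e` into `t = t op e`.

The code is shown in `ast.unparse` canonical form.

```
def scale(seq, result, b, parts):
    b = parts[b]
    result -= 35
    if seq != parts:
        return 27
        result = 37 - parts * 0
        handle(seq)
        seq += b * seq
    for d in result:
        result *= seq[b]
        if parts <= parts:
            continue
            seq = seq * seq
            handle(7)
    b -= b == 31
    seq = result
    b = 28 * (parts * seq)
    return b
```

10

Transformed code:
def scale(seq, result, b, parts):
    b = parts[b]
    result = result - 35
    if seq != parts:
        return 27
    for d in result:
        result = result * seq[b]
        if parts <= parts:
            continue
    b = b - (b == 31)
    seq = result
    b = 28 * (parts * seq)
    return b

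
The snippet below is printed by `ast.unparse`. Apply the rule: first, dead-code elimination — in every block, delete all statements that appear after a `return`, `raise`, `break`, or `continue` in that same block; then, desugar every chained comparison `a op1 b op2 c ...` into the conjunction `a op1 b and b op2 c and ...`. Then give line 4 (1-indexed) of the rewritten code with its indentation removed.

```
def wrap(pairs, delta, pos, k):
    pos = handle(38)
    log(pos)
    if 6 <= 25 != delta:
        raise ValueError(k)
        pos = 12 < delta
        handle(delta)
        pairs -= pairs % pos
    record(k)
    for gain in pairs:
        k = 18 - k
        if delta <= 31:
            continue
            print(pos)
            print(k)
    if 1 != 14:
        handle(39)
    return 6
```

Transformed code:
def wrap(pairs, delta, pos, k):
    pos = handle(38)
    log(pos)
    if 6 <= 25 and 25 != delta:
        raise ValueError(k)
    record(k)
    for gain in pairs:
        k = 18 - k
        if delta <= 31:
            continue
    if 1 != 14:
        handle(39)
    return 6

if 6 <= 25 and 25 != delta:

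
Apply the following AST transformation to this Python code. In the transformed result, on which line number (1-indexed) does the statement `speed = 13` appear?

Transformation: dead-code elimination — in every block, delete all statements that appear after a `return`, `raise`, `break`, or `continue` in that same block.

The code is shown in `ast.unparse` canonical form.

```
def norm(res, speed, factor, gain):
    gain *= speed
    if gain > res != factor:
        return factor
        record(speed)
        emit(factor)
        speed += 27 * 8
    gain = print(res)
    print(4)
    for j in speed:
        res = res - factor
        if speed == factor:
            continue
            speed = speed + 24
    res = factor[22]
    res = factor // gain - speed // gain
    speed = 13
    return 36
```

13

Transformed code:
def norm(res, speed, factor, gain):
    gain *= speed
    if gain > res != factor:
        return factor
    gain = print(res)
    print(4)
    for j in speed:
        res = res - factor
        if speed == factor:
            continue
    res = factor[22]
    res = factor // gain - speed // gain
    speed = 13
    return 36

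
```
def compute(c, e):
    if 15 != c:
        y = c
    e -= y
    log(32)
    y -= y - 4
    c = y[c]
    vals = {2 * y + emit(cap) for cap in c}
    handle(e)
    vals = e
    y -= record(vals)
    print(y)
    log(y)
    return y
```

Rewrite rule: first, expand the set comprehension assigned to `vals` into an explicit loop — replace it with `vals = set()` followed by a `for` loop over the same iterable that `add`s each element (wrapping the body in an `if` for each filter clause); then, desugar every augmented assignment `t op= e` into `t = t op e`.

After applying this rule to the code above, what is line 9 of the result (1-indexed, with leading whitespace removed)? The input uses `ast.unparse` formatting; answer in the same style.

Transformed code:
def compute(c, e):
    if 15 != c:
        y = c
    e = e - y
    log(32)
    y = y - (y - 4)
    c = y[c]
    vals = set()
    for cap in c:
        vals.add(2 * y + emit(cap))
    handle(e)
    vals = e
    y = y - record(vals)
    print(y)
    log(y)
    return y

for cap in c:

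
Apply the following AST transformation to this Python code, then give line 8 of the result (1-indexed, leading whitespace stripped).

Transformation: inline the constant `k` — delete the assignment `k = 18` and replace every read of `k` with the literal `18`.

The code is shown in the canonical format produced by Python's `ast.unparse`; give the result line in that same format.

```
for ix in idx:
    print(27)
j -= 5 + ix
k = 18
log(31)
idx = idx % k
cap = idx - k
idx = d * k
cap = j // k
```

Transformed code:
for ix in idx:
    print(27)
j -= 5 + ix
log(31)
idx = idx % 18
cap = idx - 18
idx = d * 18
cap = j // 18

cap = j // 18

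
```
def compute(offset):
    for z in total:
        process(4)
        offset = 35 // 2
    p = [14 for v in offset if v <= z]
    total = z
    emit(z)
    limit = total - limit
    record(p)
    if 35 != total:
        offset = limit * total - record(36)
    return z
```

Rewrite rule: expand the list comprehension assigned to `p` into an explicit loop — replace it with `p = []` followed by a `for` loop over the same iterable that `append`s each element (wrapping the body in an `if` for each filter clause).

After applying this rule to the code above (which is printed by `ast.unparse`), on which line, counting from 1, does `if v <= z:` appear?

Transformed code:
def compute(offset):
    for z in total:
        process(4)
        offset = 35 // 2
    p = []
    for v in offset:
        if v <= z:
            p.append(14)
    total = z
    emit(z)
    limit = total - limit
    record(p)
    if 35 != total:
        offset = limit * total - record(36)
    return z

7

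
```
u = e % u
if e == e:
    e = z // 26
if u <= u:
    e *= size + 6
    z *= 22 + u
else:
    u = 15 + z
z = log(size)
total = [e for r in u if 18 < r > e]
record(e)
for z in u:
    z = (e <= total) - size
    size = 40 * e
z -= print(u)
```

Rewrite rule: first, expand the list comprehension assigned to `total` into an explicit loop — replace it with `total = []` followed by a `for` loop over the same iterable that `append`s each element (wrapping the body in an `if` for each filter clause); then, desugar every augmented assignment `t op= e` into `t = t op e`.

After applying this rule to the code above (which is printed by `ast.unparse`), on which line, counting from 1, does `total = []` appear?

10

Transformed code:
u = e % u
if e == e:
    e = z // 26
if u <= u:
    e = e * (size + 6)
    z = z * (22 + u)
else:
    u = 15 + z
z = log(size)
total = []
for r in u:
    if 18 < r > e:
        total.append(e)
record(e)
for z in u:
    z = (e <= total) - size
    size = 40 * e
z = z - print(u)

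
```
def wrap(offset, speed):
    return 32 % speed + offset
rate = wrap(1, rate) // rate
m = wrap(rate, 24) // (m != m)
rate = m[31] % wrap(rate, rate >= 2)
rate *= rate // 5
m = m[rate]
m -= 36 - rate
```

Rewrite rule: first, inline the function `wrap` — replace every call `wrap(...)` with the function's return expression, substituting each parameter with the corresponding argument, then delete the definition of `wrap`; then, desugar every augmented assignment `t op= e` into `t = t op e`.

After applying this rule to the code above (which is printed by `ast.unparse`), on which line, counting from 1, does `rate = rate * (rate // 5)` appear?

Transformed code:
rate = (32 % rate + 1) // rate
m = (32 % 24 + rate) // (m != m)
rate = m[31] % (32 % (rate >= 2) + rate)
rate = rate * (rate // 5)
m = m[rate]
m = m - (36 - rate)

4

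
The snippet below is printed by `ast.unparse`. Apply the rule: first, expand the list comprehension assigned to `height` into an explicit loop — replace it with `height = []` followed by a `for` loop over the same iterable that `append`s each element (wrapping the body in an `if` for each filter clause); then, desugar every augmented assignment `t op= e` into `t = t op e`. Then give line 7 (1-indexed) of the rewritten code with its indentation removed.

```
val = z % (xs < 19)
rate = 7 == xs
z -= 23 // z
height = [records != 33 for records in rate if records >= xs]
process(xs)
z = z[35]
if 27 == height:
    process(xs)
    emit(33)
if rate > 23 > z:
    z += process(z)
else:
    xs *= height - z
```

height.append(records != 33)

Transformed code:
val = z % (xs < 19)
rate = 7 == xs
z = z - 23 // z
height = []
for records in rate:
    if records >= xs:
        height.append(records != 33)
process(xs)
z = z[35]
if 27 == height:
    process(xs)
    emit(33)
if rate > 23 > z:
    z = z + process(z)
else:
    xs = xs * (height - z)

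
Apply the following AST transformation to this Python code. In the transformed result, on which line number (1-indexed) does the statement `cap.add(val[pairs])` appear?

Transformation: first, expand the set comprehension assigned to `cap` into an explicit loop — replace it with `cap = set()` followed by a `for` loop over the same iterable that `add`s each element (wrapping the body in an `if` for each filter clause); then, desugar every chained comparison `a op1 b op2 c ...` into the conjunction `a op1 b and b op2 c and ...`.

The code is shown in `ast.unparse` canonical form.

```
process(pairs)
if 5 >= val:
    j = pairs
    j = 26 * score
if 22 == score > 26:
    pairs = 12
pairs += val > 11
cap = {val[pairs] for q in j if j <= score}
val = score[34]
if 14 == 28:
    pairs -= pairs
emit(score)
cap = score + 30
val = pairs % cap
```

Transformed code:
process(pairs)
if 5 >= val:
    j = pairs
    j = 26 * score
if 22 == score and score > 26:
    pairs = 12
pairs += val > 11
cap = set()
for q in j:
    if j <= score:
        cap.add(val[pairs])
val = score[34]
if 14 == 28:
    pairs -= pairs
emit(score)
cap = score + 30
val = pairs % cap

11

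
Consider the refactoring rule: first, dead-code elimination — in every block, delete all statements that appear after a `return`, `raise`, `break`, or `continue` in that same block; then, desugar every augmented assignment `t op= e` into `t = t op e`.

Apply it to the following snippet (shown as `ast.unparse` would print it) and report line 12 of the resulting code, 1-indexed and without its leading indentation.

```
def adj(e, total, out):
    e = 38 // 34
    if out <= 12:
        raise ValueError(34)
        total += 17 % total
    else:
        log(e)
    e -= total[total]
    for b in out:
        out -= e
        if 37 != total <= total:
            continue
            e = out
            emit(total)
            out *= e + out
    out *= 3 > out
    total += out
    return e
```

out = out * (3 > out)

Transformed code:
def adj(e, total, out):
    e = 38 // 34
    if out <= 12:
        raise ValueError(34)
    else:
        log(e)
    e = e - total[total]
    for b in out:
        out = out - e
        if 37 != total <= total:
            continue
    out = out * (3 > out)
    total = total + out
    return e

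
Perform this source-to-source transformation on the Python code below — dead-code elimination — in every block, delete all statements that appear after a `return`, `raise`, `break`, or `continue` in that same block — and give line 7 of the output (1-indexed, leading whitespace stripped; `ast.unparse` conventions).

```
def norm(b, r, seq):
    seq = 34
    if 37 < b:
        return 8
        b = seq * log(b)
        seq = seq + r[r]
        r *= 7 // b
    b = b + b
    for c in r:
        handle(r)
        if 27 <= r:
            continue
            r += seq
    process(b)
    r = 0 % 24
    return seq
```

handle(r)

Transformed code:
def norm(b, r, seq):
    seq = 34
    if 37 < b:
        return 8
    b = b + b
    for c in r:
        handle(r)
        if 27 <= r:
            continue
    process(b)
    r = 0 % 24
    return seq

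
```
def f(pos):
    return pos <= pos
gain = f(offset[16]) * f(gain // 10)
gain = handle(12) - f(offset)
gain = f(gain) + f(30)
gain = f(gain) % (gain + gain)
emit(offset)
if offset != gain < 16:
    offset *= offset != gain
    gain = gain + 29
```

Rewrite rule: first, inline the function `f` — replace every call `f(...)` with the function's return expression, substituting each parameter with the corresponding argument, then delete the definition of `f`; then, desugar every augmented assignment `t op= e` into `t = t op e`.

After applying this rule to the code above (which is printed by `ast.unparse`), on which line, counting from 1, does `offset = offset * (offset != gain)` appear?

7

Transformed code:
gain = (offset[16] <= offset[16]) * (gain // 10 <= gain // 10)
gain = handle(12) - (offset <= offset)
gain = (gain <= gain) + (30 <= 30)
gain = (gain <= gain) % (gain + gain)
emit(offset)
if offset != gain < 16:
    offset = offset * (offset != gain)
    gain = gain + 29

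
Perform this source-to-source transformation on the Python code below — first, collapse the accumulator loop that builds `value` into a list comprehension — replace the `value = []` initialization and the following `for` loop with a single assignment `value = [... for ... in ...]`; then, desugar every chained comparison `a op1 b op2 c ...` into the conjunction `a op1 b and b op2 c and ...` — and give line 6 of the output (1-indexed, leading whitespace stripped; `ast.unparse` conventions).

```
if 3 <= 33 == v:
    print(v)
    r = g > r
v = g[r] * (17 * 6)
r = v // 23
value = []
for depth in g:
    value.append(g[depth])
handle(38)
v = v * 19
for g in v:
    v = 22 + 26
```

value = [g[depth] for depth in g]

Transformed code:
if 3 <= 33 and 33 == v:
    print(v)
    r = g > r
v = g[r] * (17 * 6)
r = v // 23
value = [g[depth] for depth in g]
handle(38)
v = v * 19
for g in v:
    v = 22 + 26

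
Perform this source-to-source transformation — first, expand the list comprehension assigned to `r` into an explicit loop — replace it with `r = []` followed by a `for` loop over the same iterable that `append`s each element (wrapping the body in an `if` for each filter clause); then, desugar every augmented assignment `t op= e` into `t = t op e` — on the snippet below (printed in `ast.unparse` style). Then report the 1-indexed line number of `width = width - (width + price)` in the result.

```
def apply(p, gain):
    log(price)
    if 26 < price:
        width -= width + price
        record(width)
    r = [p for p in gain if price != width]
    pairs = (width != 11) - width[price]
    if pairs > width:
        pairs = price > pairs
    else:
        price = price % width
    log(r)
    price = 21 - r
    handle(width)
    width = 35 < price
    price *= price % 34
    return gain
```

4

Transformed code:
def apply(p, gain):
    log(price)
    if 26 < price:
        width = width - (width + price)
        record(width)
    r = []
    for p in gain:
        if price != width:
            r.append(p)
    pairs = (width != 11) - width[price]
    if pairs > width:
        pairs = price > pairs
    else:
        price = price % width
    log(r)
    price = 21 - r
    handle(width)
    width = 35 < price
    price = price * (price % 34)
    return gain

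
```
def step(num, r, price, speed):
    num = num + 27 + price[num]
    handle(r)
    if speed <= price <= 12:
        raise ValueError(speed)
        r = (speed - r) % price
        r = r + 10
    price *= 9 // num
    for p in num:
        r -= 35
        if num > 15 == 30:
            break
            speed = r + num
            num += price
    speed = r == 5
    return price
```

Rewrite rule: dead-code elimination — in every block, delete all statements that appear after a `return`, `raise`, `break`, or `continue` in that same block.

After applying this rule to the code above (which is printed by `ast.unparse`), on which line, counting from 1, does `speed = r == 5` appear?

Transformed code:
def step(num, r, price, speed):
    num = num + 27 + price[num]
    handle(r)
    if speed <= price <= 12:
        raise ValueError(speed)
    price *= 9 // num
    for p in num:
        r -= 35
        if num > 15 == 30:
            break
    speed = r == 5
    return price

11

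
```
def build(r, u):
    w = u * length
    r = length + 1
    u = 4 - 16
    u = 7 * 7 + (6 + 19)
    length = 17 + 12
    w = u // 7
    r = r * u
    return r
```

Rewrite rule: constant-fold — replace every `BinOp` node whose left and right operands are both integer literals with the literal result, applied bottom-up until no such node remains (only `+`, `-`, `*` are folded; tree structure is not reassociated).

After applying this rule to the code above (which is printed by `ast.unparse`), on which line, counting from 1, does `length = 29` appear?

Transformed code:
def build(r, u):
    w = u * length
    r = length + 1
    u = -12
    u = 74
    length = 29
    w = u // 7
    r = r * u
    return r

6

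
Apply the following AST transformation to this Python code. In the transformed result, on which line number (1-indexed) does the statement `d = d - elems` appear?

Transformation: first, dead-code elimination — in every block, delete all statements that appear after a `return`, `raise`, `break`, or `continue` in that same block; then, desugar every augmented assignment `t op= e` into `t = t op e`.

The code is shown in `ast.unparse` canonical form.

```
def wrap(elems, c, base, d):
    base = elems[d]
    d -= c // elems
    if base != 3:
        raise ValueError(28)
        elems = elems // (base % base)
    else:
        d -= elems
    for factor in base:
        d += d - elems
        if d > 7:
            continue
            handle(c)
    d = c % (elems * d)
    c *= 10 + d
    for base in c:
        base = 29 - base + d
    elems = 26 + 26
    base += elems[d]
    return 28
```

7

Transformed code:
def wrap(elems, c, base, d):
    base = elems[d]
    d = d - c // elems
    if base != 3:
        raise ValueError(28)
    else:
        d = d - elems
    for factor in base:
        d = d + (d - elems)
        if d > 7:
            continue
    d = c % (elems * d)
    c = c * (10 + d)
    for base in c:
        base = 29 - base + d
    elems = 26 + 26
    base = base + elems[d]
    return 28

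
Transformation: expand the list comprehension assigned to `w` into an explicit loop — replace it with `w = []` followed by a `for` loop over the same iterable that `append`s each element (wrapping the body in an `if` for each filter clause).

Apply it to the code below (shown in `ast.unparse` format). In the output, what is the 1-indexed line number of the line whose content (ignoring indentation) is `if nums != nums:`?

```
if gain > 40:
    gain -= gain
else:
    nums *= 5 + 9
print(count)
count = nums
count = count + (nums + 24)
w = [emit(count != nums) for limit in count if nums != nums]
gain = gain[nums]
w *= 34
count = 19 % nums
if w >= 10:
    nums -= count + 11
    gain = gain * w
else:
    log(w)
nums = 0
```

Transformed code:
if gain > 40:
    gain -= gain
else:
    nums *= 5 + 9
print(count)
count = nums
count = count + (nums + 24)
w = []
for limit in count:
    if nums != nums:
        w.append(emit(count != nums))
gain = gain[nums]
w *= 34
count = 19 % nums
if w >= 10:
    nums -= count + 11
    gain = gain * w
else:
    log(w)
nums = 0

10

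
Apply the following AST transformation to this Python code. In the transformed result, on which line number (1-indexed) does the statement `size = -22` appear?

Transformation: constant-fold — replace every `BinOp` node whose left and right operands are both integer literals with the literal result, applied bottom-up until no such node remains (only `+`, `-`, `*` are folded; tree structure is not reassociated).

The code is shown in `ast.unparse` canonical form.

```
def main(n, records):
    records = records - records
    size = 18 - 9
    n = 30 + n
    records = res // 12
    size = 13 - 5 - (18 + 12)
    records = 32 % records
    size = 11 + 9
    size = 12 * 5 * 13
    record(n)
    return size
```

6

Transformed code:
def main(n, records):
    records = records - records
    size = 9
    n = 30 + n
    records = res // 12
    size = -22
    records = 32 % records
    size = 20
    size = 780
    record(n)
    return size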